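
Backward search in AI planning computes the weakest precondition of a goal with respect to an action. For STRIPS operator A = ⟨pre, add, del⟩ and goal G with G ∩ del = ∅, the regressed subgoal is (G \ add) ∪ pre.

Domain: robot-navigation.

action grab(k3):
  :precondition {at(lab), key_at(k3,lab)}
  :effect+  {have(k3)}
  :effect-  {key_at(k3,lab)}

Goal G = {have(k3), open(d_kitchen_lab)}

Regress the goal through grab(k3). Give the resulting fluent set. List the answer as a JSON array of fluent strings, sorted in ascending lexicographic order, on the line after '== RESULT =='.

Compute (G \ add) ∪ pre:
  G ∩ del = {}  (empty — regression defined)
  G \ add = {have(k3), open(d_kitchen_lab)} \ {have(k3)} = {open(d_kitchen_lab)}
  ∪ pre   = {open(d_kitchen_lab)} ∪ {at(lab), key_at(k3,lab)}
          = {at(lab), key_at(k3,lab), open(d_kitchen_lab)}

== RESULT ==
["at(lab)", "key_at(k3,lab)", "open(d_kitchen_lab)"]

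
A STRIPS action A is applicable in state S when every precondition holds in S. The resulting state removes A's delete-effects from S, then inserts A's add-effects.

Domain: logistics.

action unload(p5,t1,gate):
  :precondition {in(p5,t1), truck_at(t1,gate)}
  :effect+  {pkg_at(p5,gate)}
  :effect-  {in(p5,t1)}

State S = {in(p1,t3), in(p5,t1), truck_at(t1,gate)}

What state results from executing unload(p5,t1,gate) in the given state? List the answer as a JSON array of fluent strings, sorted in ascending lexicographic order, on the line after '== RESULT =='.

Compute (S \ del) ∪ add:
  pre ⊆ S: {in(p5,t1), truck_at(t1,gate)} ⊆ S  — applicable
  S \ del = {in(p1,t3), truck_at(t1,gate)}
  ∪ add   = {in(p1,t3), pkg_at(p5,gate), truck_at(t1,gate)}

== RESULT ==
["in(p1,t3)", "pkg_at(p5,gate)", "truck_at(t1,gate)"]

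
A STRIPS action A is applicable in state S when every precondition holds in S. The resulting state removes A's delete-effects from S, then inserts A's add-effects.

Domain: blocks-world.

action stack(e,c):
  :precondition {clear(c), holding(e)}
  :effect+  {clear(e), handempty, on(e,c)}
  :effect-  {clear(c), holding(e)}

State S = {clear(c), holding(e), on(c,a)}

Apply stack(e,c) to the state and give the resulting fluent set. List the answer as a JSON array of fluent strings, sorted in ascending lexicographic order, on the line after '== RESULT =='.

Progress:
  pre ⊆ S: {clear(c), holding(e)} ⊆ S  — applicable
  S \ del = {on(c,a)}
  ∪ add   = {clear(e), handempty, on(c,a), on(e,c)}

== RESULT ==
["clear(e)", "handempty", "on(c,a)", "on(e,c)"]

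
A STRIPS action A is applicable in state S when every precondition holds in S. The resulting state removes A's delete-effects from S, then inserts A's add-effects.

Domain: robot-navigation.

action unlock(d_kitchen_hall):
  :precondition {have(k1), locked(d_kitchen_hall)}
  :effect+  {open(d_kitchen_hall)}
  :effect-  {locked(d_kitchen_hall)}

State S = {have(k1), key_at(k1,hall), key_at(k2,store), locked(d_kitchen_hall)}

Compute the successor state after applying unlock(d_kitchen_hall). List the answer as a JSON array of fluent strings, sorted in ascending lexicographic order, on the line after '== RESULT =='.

Compute (S \ del) ∪ add:
  pre ⊆ S: {have(k1), locked(d_kitchen_hall)} ⊆ S  — applicable
  S \ del = {have(k1), key_at(k1,hall), key_at(k2,store)}
  ∪ add   = {have(k1), key_at(k1,hall), key_at(k2,store), open(d_kitchen_hall)}

== RESULT ==
["have(k1)", "key_at(k1,hall)", "key_at(k2,store)", "open(d_kitchen_hall)"]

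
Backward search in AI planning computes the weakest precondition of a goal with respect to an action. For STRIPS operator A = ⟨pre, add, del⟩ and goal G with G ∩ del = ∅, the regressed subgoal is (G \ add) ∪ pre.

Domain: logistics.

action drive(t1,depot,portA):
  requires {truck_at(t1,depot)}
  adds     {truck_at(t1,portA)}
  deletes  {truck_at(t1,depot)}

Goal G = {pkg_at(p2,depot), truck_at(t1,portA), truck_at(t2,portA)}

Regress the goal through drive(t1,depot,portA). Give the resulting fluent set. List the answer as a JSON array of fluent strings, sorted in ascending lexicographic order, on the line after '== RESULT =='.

Regress:
  G ∩ del = {}  (empty — regression defined)
  G \ add = {pkg_at(p2,depot), truck_at(t1,portA), truck_at(t2,portA)} \ {truck_at(t1,portA)} = {pkg_at(p2,depot), truck_at(t2,portA)}
  ∪ pre   = {pkg_at(p2,depot), truck_at(t2,portA)} ∪ {truck_at(t1,depot)}
          = {pkg_at(p2,depot), truck_at(t1,depot), truck_at(t2,portA)}

== RESULT ==
["pkg_at(p2,depot)", "truck_at(t1,depot)", "truck_at(t2,portA)"]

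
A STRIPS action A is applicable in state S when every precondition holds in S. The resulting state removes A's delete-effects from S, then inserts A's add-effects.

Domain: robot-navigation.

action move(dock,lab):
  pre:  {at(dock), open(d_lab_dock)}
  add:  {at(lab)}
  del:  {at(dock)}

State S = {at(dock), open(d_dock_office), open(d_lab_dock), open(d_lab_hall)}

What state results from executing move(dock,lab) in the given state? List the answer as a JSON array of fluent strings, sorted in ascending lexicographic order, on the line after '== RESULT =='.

Progress:
  pre ⊆ S: {at(dock), open(d_lab_dock)} ⊆ S  — applicable
  S \ del = {open(d_dock_office), open(d_lab_dock), open(d_lab_hall)}
  ∪ add   = {at(lab), open(d_dock_office), open(d_lab_dock), open(d_lab_hall)}

== RESULT ==
["at(lab)", "open(d_dock_office)", "open(d_lab_dock)", "open(d_lab_hall)"]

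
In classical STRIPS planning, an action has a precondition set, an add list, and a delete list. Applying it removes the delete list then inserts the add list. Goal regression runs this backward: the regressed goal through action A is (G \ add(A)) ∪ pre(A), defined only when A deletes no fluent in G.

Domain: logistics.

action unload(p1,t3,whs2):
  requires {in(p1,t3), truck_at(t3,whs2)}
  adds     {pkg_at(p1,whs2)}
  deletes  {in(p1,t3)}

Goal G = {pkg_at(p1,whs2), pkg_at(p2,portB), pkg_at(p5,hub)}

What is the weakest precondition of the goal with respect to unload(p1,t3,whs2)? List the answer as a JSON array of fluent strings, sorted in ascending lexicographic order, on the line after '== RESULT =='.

Regress:
  G ∩ del = {}  (empty — regression defined)
  G \ add = {pkg_at(p1,whs2), pkg_at(p2,portB), pkg_at(p5,hub)} \ {pkg_at(p1,whs2)} = {pkg_at(p2,portB), pkg_at(p5,hub)}
  ∪ pre   = {pkg_at(p2,portB), pkg_at(p5,hub)} ∪ {in(p1,t3), truck_at(t3,whs2)}
          = {in(p1,t3), pkg_at(p2,portB), pkg_at(p5,hub), truck_at(t3,whs2)}

== RESULT ==
["in(p1,t3)", "pkg_at(p2,portB)", "pkg_at(p5,hub)", "truck_at(t3,whs2)"]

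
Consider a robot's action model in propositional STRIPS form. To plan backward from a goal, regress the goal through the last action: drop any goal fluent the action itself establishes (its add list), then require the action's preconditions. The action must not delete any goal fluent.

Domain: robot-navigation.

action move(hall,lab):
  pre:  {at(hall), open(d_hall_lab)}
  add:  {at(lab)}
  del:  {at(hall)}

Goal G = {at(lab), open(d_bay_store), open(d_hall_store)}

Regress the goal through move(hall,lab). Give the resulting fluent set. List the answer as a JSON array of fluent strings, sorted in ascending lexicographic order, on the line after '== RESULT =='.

Regress:
  G ∩ del = {}  (empty — regression defined)
  G \ add = {at(lab), open(d_bay_store), open(d_hall_store)} \ {at(lab)} = {open(d_bay_store), open(d_hall_store)}
  ∪ pre   = {open(d_bay_store), open(d_hall_store)} ∪ {at(hall), open(d_hall_lab)}
          = {at(hall), open(d_bay_store), open(d_hall_lab), open(d_hall_store)}

== RESULT ==
["at(hall)", "open(d_bay_store)", "open(d_hall_lab)", "open(d_hall_store)"]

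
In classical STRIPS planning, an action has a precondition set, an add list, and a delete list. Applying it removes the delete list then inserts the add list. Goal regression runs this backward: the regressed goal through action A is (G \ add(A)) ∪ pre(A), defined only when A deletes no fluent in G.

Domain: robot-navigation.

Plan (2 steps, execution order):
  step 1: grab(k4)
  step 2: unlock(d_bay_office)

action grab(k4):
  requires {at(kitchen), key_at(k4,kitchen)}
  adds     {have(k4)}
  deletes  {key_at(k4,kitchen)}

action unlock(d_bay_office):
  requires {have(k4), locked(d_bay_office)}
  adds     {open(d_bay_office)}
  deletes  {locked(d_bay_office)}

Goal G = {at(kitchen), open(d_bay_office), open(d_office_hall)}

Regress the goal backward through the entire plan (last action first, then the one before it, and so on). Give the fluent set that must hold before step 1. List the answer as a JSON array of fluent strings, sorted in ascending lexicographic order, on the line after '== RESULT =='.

Regress step by step:
  through step 2 (unlock(d_bay_office)): drop {open(d_bay_office)}, keep {at(kitchen), open(d_office_hall)}, require {have(k4), locked(d_bay_office)}
    → {at(kitchen), have(k4), locked(d_bay_office), open(d_office_hall)}
  through step 1 (grab(k4)): drop {have(k4)}, keep {at(kitchen), locked(d_bay_office), open(d_office_hall)}, require {at(kitchen), key_at(k4,kitchen)}
    → {at(kitchen), key_at(k4,kitchen), locked(d_bay_office), open(d_office_hall)}

== RESULT ==
["at(kitchen)", "key_at(k4,kitchen)", "locked(d_bay_office)", "open(d_office_hall)"]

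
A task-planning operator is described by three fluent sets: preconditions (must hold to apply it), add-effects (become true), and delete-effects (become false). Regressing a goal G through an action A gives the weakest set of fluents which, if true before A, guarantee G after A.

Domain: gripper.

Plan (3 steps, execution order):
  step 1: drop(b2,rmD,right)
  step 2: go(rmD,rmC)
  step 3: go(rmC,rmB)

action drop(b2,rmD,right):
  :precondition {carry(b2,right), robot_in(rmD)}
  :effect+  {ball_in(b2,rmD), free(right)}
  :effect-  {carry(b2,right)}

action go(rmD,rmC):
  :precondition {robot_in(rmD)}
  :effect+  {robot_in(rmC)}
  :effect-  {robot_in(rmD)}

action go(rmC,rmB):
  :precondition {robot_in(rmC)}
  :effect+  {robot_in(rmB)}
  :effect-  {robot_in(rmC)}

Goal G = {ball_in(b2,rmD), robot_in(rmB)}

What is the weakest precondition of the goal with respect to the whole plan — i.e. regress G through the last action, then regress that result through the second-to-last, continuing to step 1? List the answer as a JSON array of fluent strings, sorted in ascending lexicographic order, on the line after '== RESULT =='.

Work backward from the goal:
  through step 3 (go(rmC,rmB)): drop {robot_in(rmB)}, keep {ball_in(b2,rmD)}, require {robot_in(rmC)}
    → {ball_in(b2,rmD), robot_in(rmC)}
  through step 2 (go(rmD,rmC)): drop {robot_in(rmC)}, keep {ball_in(b2,rmD)}, require {robot_in(rmD)}
    → {ball_in(b2,rmD), robot_in(rmD)}
  through step 1 (drop(b2,rmD,right)): drop {ball_in(b2,rmD)}, keep {robot_in(rmD)}, require {carry(b2,right), robot_in(rmD)}
    → {carry(b2,right), robot_in(rmD)}

== RESULT ==
["carry(b2,right)", "robot_in(rmD)"]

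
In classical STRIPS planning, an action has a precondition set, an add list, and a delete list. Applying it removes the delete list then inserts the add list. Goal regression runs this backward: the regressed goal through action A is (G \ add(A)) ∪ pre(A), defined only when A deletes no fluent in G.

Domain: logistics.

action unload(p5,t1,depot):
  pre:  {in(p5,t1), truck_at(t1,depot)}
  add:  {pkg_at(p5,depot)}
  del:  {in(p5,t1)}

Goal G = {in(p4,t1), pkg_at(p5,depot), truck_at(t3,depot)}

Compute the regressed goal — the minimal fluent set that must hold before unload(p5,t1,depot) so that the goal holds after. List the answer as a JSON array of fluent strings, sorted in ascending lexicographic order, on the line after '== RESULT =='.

Compute (G \ add) ∪ pre:
  G ∩ del = {}  (empty — regression defined)
  G \ add = {in(p4,t1), pkg_at(p5,depot), truck_at(t3,depot)} \ {pkg_at(p5,depot)} = {in(p4,t1), truck_at(t3,depot)}
  ∪ pre   = {in(p4,t1), truck_at(t3,depot)} ∪ {in(p5,t1), truck_at(t1,depot)}
          = {in(p4,t1), in(p5,t1), truck_at(t1,depot), truck_at(t3,depot)}

== RESULT ==
["in(p4,t1)", "in(p5,t1)", "truck_at(t1,depot)", "truck_at(t3,depot)"]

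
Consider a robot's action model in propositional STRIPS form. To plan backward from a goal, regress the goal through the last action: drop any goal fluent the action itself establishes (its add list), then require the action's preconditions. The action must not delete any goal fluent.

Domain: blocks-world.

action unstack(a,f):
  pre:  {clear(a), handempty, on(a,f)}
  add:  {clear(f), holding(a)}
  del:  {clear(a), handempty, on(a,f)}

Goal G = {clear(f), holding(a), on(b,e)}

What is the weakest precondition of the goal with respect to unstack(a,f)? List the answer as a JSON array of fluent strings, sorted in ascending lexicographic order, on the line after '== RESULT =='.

Regress:
  G ∩ del = {}  (empty — regression defined)
  G \ add = {clear(f), holding(a), on(b,e)} \ {clear(f), holding(a)} = {on(b,e)}
  ∪ pre   = {on(b,e)} ∪ {clear(a), handempty, on(a,f)}
          = {clear(a), handempty, on(a,f), on(b,e)}

== RESULT ==
["clear(a)", "handempty", "on(a,f)", "on(b,e)"]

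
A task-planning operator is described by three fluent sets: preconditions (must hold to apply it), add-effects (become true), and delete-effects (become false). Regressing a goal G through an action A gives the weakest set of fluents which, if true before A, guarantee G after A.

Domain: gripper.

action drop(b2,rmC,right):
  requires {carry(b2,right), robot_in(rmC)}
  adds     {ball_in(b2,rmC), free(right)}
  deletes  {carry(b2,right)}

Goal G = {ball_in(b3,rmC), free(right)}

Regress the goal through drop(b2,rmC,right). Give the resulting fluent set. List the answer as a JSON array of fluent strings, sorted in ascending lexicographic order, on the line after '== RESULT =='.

Regress:
  G ∩ del = {}  (empty — regression defined)
  G \ add = {ball_in(b3,rmC), free(right)} \ {ball_in(b2,rmC), free(right)} = {ball_in(b3,rmC)}
  ∪ pre   = {ball_in(b3,rmC)} ∪ {carry(b2,right), robot_in(rmC)}
          = {ball_in(b3,rmC), carry(b2,right), robot_in(rmC)}

== RESULT ==
["ball_in(b3,rmC)", "carry(b2,right)", "robot_in(rmC)"]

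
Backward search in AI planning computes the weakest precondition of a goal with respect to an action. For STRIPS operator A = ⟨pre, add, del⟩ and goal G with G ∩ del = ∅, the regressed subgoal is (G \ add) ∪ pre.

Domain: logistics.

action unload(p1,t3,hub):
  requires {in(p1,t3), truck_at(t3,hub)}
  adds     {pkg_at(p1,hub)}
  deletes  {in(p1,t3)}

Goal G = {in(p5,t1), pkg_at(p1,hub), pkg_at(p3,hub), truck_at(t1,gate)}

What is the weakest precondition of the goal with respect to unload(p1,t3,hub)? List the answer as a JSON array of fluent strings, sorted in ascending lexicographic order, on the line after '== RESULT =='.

Compute (G \ add) ∪ pre:
  G ∩ del = {}  (empty — regression defined)
  G \ add = {in(p5,t1), pkg_at(p1,hub), pkg_at(p3,hub), truck_at(t1,gate)} \ {pkg_at(p1,hub)} = {in(p5,t1), pkg_at(p3,hub), truck_at(t1,gate)}
  ∪ pre   = {in(p5,t1), pkg_at(p3,hub), truck_at(t1,gate)} ∪ {in(p1,t3), truck_at(t3,hub)}
          = {in(p1,t3), in(p5,t1), pkg_at(p3,hub), truck_at(t1,gate), truck_at(t3,hub)}

== RESULT ==
["in(p1,t3)", "in(p5,t1)", "pkg_at(p3,hub)", "truck_at(t1,gate)", "truck_at(t3,hub)"]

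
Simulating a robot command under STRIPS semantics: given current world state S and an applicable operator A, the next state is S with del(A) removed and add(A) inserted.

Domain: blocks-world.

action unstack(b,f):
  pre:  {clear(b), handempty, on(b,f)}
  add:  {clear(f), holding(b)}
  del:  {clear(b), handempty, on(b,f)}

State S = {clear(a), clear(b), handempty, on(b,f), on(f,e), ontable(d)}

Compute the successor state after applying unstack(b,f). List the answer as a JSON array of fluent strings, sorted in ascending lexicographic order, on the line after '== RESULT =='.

Compute (S \ del) ∪ add:
  pre ⊆ S: {clear(b), handempty, on(b,f)} ⊆ S  — applicable
  S \ del = {clear(a), on(f,e), ontable(d)}
  ∪ add   = {clear(a), clear(f), holding(b), on(f,e), ontable(d)}

== RESULT ==
["clear(a)", "clear(f)", "holding(b)", "on(f,e)", "ontable(d)"]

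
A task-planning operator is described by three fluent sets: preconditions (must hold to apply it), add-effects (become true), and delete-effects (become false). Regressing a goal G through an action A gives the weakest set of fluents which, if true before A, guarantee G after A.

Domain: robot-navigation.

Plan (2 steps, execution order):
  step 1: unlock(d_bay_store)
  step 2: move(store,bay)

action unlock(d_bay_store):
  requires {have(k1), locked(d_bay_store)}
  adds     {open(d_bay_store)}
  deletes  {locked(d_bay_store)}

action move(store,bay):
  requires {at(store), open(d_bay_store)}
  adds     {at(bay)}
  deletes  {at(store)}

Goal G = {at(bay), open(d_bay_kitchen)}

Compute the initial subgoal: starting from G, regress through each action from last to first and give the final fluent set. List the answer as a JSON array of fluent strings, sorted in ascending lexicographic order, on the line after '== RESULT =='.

Work backward from the goal:
  through step 2 (move(store,bay)): drop {at(bay)}, keep {open(d_bay_kitchen)}, require {at(store), open(d_bay_store)}
    → {at(store), open(d_bay_kitchen), open(d_bay_store)}
  through step 1 (unlock(d_bay_store)): drop {open(d_bay_store)}, keep {at(store), open(d_bay_kitchen)}, require {have(k1), locked(d_bay_store)}
    → {at(store), have(k1), locked(d_bay_store), open(d_bay_kitchen)}

== RESULT ==
["at(store)", "have(k1)", "locked(d_bay_store)", "open(d_bay_kitchen)"]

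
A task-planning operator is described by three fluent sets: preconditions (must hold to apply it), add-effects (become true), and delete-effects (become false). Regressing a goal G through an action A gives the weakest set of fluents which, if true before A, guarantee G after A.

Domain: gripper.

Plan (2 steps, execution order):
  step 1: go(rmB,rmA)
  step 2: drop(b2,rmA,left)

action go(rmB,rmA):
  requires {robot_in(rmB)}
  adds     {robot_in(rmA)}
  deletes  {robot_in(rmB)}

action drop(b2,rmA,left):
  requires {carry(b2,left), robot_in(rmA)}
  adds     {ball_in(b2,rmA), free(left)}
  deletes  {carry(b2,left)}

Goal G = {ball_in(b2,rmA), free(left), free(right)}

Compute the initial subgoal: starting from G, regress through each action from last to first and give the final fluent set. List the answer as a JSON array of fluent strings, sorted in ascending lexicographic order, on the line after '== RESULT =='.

Work backward from the goal:
  through step 2 (drop(b2,rmA,left)): drop {ball_in(b2,rmA), free(left)}, keep {free(right)}, require {carry(b2,left), robot_in(rmA)}
    → {carry(b2,left), free(right), robot_in(rmA)}
  through step 1 (go(rmB,rmA)): drop {robot_in(rmA)}, keep {carry(b2,left), free(right)}, require {robot_in(rmB)}
    → {carry(b2,left), free(right), robot_in(rmB)}

== RESULT ==
["carry(b2,left)", "free(right)", "robot_in(rmB)"]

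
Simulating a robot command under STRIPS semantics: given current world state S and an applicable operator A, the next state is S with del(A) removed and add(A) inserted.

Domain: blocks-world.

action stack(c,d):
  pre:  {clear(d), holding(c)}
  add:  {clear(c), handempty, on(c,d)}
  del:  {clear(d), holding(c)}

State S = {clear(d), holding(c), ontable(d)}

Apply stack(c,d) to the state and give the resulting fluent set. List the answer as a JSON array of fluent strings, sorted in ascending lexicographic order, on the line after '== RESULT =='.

Progress:
  pre ⊆ S: {clear(d), holding(c)} ⊆ S  — applicable
  S \ del = {ontable(d)}
  ∪ add   = {clear(c), handempty, on(c,d), ontable(d)}

== RESULT ==
["clear(c)", "handempty", "on(c,d)", "ontable(d)"]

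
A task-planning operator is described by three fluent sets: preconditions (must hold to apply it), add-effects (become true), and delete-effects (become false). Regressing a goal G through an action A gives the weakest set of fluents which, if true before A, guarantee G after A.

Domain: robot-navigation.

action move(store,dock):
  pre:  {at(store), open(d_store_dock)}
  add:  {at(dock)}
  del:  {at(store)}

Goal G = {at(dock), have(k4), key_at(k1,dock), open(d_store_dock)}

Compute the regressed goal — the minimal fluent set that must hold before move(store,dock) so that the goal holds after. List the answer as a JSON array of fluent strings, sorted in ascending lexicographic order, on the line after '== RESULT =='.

Regress:
  G ∩ del = {}  (empty — regression defined)
  G \ add = {at(dock), have(k4), key_at(k1,dock), open(d_store_dock)} \ {at(dock)} = {have(k4), key_at(k1,dock), open(d_store_dock)}
  ∪ pre   = {have(k4), key_at(k1,dock), open(d_store_dock)} ∪ {at(store), open(d_store_dock)}
          = {at(store), have(k4), key_at(k1,dock), open(d_store_dock)}

== RESULT ==
["at(store)", "have(k4)", "key_at(k1,dock)", "open(d_store_dock)"]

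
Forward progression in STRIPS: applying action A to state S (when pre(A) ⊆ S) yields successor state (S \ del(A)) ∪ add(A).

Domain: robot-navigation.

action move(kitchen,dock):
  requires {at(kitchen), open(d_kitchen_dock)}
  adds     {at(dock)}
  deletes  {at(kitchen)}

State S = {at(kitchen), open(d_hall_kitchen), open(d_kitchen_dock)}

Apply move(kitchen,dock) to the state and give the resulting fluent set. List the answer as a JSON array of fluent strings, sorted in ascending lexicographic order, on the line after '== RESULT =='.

Progress:
  pre ⊆ S: {at(kitchen), open(d_kitchen_dock)} ⊆ S  — applicable
  S \ del = {open(d_hall_kitchen), open(d_kitchen_dock)}
  ∪ add   = {at(dock), open(d_hall_kitchen), open(d_kitchen_dock)}

== RESULT ==
["at(dock)", "open(d_hall_kitchen)", "open(d_kitchen_dock)"]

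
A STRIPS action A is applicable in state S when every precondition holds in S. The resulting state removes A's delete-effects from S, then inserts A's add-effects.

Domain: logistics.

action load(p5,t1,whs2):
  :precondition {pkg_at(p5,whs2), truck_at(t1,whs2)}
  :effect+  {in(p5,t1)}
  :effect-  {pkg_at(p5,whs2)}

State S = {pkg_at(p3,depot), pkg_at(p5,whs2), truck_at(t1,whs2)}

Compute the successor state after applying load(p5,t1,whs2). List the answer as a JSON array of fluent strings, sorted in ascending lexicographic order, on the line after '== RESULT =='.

Progress:
  pre ⊆ S: {pkg_at(p5,whs2), truck_at(t1,whs2)} ⊆ S  — applicable
  S \ del = {pkg_at(p3,depot), truck_at(t1,whs2)}
  ∪ add   = {in(p5,t1), pkg_at(p3,depot), truck_at(t1,whs2)}

== RESULT ==
["in(p5,t1)", "pkg_at(p3,depot)", "truck_at(t1,whs2)"]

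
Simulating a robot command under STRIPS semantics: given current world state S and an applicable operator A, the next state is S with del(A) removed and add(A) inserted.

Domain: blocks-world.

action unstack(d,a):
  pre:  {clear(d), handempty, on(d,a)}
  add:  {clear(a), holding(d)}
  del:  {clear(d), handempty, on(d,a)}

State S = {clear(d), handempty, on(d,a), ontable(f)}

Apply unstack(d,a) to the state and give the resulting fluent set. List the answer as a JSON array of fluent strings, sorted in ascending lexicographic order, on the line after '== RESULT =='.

Progress:
  pre ⊆ S: {clear(d), handempty, on(d,a)} ⊆ S  — applicable
  S \ del = {ontable(f)}
  ∪ add   = {clear(a), holding(d), ontable(f)}

== RESULT ==
["clear(a)", "holding(d)", "ontable(f)"]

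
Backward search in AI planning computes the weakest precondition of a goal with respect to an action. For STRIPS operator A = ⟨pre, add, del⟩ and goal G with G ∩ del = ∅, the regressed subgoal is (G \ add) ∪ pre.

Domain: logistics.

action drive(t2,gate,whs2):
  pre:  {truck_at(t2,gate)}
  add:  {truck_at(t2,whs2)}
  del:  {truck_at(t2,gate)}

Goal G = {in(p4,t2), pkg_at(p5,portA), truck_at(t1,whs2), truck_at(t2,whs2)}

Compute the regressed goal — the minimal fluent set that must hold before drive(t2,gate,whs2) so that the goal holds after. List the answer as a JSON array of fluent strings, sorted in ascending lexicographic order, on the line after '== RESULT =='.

Regress:
  G ∩ del = {}  (empty — regression defined)
  G \ add = {in(p4,t2), pkg_at(p5,portA), truck_at(t1,whs2), truck_at(t2,whs2)} \ {truck_at(t2,whs2)} = {in(p4,t2), pkg_at(p5,portA), truck_at(t1,whs2)}
  ∪ pre   = {in(p4,t2), pkg_at(p5,portA), truck_at(t1,whs2)} ∪ {truck_at(t2,gate)}
          = {in(p4,t2), pkg_at(p5,portA), truck_at(t1,whs2), truck_at(t2,gate)}

== RESULT ==
["in(p4,t2)", "pkg_at(p5,portA)", "truck_at(t1,whs2)", "truck_at(t2,gate)"]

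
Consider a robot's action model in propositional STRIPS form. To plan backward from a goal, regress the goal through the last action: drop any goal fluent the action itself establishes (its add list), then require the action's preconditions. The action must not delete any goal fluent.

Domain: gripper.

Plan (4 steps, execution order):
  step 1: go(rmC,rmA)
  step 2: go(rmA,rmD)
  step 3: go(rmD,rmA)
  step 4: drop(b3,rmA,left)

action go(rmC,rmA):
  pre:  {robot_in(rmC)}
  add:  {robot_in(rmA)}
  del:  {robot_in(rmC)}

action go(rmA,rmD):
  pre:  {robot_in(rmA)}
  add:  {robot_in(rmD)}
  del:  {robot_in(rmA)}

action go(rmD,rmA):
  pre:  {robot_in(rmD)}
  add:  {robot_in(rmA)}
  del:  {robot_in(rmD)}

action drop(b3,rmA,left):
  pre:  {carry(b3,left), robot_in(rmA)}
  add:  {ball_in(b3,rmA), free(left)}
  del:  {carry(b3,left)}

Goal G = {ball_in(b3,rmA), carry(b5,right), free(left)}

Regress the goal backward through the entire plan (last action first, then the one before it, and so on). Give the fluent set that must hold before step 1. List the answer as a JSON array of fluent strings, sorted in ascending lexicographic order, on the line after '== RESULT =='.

Work backward from the goal:
  through step 4 (drop(b3,rmA,left)): drop {ball_in(b3,rmA), free(left)}, keep {carry(b5,right)}, require {carry(b3,left), robot_in(rmA)}
    → {carry(b3,left), carry(b5,right), robot_in(rmA)}
  through step 3 (go(rmD,rmA)): drop {robot_in(rmA)}, keep {carry(b3,left), carry(b5,right)}, require {robot_in(rmD)}
    → {carry(b3,left), carry(b5,right), robot_in(rmD)}
  through step 2 (go(rmA,rmD)): drop {robot_in(rmD)}, keep {carry(b3,left), carry(b5,right)}, require {robot_in(rmA)}
    → {carry(b3,left), carry(b5,right), robot_in(rmA)}
  through step 1 (go(rmC,rmA)): drop {robot_in(rmA)}, keep {carry(b3,left), carry(b5,right)}, require {robot_in(rmC)}
    → {carry(b3,left), carry(b5,right), robot_in(rmC)}

== RESULT ==
["carry(b3,left)", "carry(b5,right)", "robot_in(rmC)"]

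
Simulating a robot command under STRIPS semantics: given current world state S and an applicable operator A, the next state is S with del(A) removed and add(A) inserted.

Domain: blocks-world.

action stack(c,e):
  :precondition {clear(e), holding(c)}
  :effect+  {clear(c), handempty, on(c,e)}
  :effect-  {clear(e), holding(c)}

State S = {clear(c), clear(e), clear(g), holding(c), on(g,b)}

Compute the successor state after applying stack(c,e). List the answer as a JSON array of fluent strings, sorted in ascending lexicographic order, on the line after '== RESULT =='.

Progress:
  pre ⊆ S: {clear(e), holding(c)} ⊆ S  — applicable
  S \ del = {clear(c), clear(g), on(g,b)}
  ∪ add   = {clear(c), clear(g), handempty, on(c,e), on(g,b)}

== RESULT ==
["clear(c)", "clear(g)", "handempty", "on(c,e)", "on(g,b)"]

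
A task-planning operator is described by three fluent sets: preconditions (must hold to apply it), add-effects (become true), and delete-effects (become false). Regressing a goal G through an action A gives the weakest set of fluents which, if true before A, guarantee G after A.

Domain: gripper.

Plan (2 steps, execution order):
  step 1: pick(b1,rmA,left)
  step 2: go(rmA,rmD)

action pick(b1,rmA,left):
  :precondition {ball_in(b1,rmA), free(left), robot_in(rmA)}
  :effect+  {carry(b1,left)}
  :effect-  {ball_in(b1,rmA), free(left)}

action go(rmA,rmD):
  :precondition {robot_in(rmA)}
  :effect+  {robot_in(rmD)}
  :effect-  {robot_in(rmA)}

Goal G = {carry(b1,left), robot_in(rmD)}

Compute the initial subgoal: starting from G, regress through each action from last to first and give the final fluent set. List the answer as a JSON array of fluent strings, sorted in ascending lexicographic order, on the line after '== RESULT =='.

Regress step by step:
  through step 2 (go(rmA,rmD)): drop {robot_in(rmD)}, keep {carry(b1,left)}, require {robot_in(rmA)}
    → {carry(b1,left), robot_in(rmA)}
  through step 1 (pick(b1,rmA,left)): drop {carry(b1,left)}, keep {robot_in(rmA)}, require {ball_in(b1,rmA), free(left), robot_in(rmA)}
    → {ball_in(b1,rmA), free(left), robot_in(rmA)}

== RESULT ==
["ball_in(b1,rmA)", "free(left)", "robot_in(rmA)"]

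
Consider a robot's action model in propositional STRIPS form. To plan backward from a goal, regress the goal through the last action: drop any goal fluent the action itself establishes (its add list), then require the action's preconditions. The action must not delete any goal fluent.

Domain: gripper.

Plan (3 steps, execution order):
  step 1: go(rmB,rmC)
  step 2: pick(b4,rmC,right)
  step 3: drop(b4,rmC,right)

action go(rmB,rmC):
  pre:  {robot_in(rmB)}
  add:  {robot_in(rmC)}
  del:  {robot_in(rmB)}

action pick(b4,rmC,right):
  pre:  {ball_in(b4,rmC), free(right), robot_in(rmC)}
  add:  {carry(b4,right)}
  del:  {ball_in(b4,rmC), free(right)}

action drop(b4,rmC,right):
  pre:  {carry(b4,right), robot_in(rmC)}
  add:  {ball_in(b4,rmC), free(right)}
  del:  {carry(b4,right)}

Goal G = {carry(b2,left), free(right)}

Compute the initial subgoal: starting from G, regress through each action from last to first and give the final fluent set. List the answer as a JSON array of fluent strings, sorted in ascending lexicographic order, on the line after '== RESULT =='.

Regress step by step:
  through step 3 (drop(b4,rmC,right)): drop {free(right)}, keep {carry(b2,left)}, require {carry(b4,right), robot_in(rmC)}
    → {carry(b2,left), carry(b4,right), robot_in(rmC)}
  through step 2 (pick(b4,rmC,right)): drop {carry(b4,right)}, keep {carry(b2,left), robot_in(rmC)}, require {ball_in(b4,rmC), free(right), robot_in(rmC)}
    → {ball_in(b4,rmC), carry(b2,left), free(right), robot_in(rmC)}
  through step 1 (go(rmB,rmC)): drop {robot_in(rmC)}, keep {ball_in(b4,rmC), carry(b2,left), free(right)}, require {robot_in(rmB)}
    → {ball_in(b4,rmC), carry(b2,left), free(right), robot_in(rmB)}

== RESULT ==
["ball_in(b4,rmC)", "carry(b2,left)", "free(right)", "robot_in(rmB)"]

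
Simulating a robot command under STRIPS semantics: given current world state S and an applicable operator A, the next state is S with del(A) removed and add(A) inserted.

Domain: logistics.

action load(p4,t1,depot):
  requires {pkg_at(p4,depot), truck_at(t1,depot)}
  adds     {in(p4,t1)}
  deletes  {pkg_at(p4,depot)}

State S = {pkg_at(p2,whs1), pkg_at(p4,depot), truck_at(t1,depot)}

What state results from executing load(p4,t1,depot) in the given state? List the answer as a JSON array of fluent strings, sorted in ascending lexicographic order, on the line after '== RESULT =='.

Progress:
  pre ⊆ S: {pkg_at(p4,depot), truck_at(t1,depot)} ⊆ S  — applicable
  S \ del = {pkg_at(p2,whs1), truck_at(t1,depot)}
  ∪ add   = {in(p4,t1), pkg_at(p2,whs1), truck_at(t1,depot)}

== RESULT ==
["in(p4,t1)", "pkg_at(p2,whs1)", "truck_at(t1,depot)"]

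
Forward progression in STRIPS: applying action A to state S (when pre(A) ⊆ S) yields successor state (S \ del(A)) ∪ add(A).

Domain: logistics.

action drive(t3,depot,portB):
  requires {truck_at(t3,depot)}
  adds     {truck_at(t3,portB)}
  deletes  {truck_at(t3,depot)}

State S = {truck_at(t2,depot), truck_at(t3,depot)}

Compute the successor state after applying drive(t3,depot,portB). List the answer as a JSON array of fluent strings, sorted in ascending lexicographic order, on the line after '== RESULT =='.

Progress:
  pre ⊆ S: {truck_at(t3,depot)} ⊆ S  — applicable
  S \ del = {truck_at(t2,depot)}
  ∪ add   = {truck_at(t2,depot), truck_at(t3,portB)}

== RESULT ==
["truck_at(t2,depot)", "truck_at(t3,portB)"]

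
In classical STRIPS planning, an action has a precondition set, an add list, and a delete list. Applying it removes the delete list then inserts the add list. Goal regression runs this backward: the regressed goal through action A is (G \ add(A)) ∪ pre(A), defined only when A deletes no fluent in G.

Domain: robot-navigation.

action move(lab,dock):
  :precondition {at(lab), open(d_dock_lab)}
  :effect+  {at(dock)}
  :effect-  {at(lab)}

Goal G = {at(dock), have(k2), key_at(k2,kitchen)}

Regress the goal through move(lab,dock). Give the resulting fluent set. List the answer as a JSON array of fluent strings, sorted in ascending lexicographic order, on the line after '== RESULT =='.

Compute (G \ add) ∪ pre:
  G ∩ del = {}  (empty — regression defined)
  G \ add = {at(dock), have(k2), key_at(k2,kitchen)} \ {at(dock)} = {have(k2), key_at(k2,kitchen)}
  ∪ pre   = {have(k2), key_at(k2,kitchen)} ∪ {at(lab), open(d_dock_lab)}
          = {at(lab), have(k2), key_at(k2,kitchen), open(d_dock_lab)}

== RESULT ==
["at(lab)", "have(k2)", "key_at(k2,kitchen)", "open(d_dock_lab)"]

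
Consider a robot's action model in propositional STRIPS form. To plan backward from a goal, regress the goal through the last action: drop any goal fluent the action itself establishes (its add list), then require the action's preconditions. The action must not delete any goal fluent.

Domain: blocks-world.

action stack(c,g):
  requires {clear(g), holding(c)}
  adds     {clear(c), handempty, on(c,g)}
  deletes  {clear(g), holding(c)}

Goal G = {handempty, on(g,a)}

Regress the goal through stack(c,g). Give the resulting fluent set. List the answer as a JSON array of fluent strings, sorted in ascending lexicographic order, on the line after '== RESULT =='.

Regress:
  G ∩ del = {}  (empty — regression defined)
  G \ add = {handempty, on(g,a)} \ {clear(c), handempty, on(c,g)} = {on(g,a)}
  ∪ pre   = {on(g,a)} ∪ {clear(g), holding(c)}
          = {clear(g), holding(c), on(g,a)}

== RESULT ==
["clear(g)", "holding(c)", "on(g,a)"]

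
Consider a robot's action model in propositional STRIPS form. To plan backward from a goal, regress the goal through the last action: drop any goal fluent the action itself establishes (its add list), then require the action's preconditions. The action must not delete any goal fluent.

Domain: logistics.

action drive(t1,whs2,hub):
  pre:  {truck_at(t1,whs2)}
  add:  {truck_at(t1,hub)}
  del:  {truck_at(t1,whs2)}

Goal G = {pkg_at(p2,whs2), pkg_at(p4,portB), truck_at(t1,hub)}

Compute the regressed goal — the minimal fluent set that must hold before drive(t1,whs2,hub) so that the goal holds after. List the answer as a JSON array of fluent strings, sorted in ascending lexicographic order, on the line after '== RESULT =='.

Regress:
  G ∩ del = {}  (empty — regression defined)
  G \ add = {pkg_at(p2,whs2), pkg_at(p4,portB), truck_at(t1,hub)} \ {truck_at(t1,hub)} = {pkg_at(p2,whs2), pkg_at(p4,portB)}
  ∪ pre   = {pkg_at(p2,whs2), pkg_at(p4,portB)} ∪ {truck_at(t1,whs2)}
          = {pkg_at(p2,whs2), pkg_at(p4,portB), truck_at(t1,whs2)}

== RESULT ==
["pkg_at(p2,whs2)", "pkg_at(p4,portB)", "truck_at(t1,whs2)"]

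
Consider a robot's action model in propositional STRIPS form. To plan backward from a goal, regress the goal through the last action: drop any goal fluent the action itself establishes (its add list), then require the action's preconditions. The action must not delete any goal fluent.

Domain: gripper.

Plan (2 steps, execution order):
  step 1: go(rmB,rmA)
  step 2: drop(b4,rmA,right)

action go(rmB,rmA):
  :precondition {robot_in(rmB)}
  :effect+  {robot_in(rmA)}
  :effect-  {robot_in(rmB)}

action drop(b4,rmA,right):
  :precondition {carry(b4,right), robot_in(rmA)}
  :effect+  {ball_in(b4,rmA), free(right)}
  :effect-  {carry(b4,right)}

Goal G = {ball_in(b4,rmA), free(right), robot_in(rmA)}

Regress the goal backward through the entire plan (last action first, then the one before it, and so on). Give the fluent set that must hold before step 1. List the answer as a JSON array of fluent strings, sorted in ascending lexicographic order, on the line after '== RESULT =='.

Regress step by step:
  through step 2 (drop(b4,rmA,right)): drop {ball_in(b4,rmA), free(right)}, keep {robot_in(rmA)}, require {carry(b4,right), robot_in(rmA)}
    → {carry(b4,right), robot_in(rmA)}
  through step 1 (go(rmB,rmA)): drop {robot_in(rmA)}, keep {carry(b4,right)}, require {robot_in(rmB)}
    → {carry(b4,right), robot_in(rmB)}

== RESULT ==
["carry(b4,right)", "robot_in(rmB)"]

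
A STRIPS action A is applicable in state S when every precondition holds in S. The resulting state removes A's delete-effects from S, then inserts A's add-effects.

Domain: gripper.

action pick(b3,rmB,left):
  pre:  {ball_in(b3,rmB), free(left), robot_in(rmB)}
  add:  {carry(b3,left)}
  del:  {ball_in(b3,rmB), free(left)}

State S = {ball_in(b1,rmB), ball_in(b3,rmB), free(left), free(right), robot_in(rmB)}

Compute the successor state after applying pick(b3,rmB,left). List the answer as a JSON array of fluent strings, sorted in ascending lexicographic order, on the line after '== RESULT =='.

Progress:
  pre ⊆ S: {ball_in(b3,rmB), free(left), robot_in(rmB)} ⊆ S  — applicable
  S \ del = {ball_in(b1,rmB), free(right), robot_in(rmB)}
  ∪ add   = {ball_in(b1,rmB), carry(b3,left), free(right), robot_in(rmB)}

== RESULT ==
["ball_in(b1,rmB)", "carry(b3,left)", "free(right)", "robot_in(rmB)"]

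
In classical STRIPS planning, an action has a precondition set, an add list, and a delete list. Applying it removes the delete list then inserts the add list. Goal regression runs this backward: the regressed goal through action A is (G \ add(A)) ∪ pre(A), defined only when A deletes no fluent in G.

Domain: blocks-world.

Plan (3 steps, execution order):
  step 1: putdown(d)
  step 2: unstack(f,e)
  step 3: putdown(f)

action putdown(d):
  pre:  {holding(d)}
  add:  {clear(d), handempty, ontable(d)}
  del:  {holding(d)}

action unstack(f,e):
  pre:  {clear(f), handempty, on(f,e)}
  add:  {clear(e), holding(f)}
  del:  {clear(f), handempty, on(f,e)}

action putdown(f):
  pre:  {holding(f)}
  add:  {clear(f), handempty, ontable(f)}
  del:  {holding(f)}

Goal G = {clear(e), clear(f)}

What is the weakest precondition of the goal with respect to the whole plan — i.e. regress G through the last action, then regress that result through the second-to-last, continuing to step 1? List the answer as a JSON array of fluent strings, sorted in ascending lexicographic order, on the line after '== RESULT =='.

Work backward from the goal:
  through step 3 (putdown(f)): drop {clear(f)}, keep {clear(e)}, require {holding(f)}
    → {clear(e), holding(f)}
  through step 2 (unstack(f,e)): drop {clear(e), holding(f)}, keep {}, require {clear(f), handempty, on(f,e)}
    → {clear(f), handempty, on(f,e)}
  through step 1 (putdown(d)): drop {handempty}, keep {clear(f), on(f,e)}, require {holding(d)}
    → {clear(f), holding(d), on(f,e)}

== RESULT ==
["clear(f)", "holding(d)", "on(f,e)"]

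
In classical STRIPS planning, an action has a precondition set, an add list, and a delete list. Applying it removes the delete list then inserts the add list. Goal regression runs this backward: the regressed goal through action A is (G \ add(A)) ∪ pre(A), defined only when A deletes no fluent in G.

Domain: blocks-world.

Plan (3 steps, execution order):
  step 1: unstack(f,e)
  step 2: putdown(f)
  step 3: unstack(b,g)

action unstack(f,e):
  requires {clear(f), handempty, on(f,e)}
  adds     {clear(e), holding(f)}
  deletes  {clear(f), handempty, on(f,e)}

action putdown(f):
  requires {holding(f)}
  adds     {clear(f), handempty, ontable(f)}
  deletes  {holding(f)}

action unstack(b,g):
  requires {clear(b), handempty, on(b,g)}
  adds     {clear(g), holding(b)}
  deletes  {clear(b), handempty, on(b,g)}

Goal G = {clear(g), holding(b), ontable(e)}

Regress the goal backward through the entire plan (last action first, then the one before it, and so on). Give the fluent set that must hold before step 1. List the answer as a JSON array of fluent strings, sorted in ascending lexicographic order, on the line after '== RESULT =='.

Work backward from the goal:
  through step 3 (unstack(b,g)): drop {clear(g), holding(b)}, keep {ontable(e)}, require {clear(b), handempty, on(b,g)}
    → {clear(b), handempty, on(b,g), ontable(e)}
  through step 2 (putdown(f)): drop {handempty}, keep {clear(b), on(b,g), ontable(e)}, require {holding(f)}
    → {clear(b), holding(f), on(b,g), ontable(e)}
  through step 1 (unstack(f,e)): drop {holding(f)}, keep {clear(b), on(b,g), ontable(e)}, require {clear(f), handempty, on(f,e)}
    → {clear(b), clear(f), handempty, on(b,g), on(f,e), ontable(e)}

== RESULT ==
["clear(b)", "clear(f)", "handempty", "on(b,g)", "on(f,e)", "ontable(e)"]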